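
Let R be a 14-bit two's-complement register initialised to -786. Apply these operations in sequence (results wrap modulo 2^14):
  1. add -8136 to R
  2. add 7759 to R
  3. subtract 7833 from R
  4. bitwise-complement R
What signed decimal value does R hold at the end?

Start: R = -786 = 11110011101110.
R = -786 + (-8136) = -8922; wraps to 7462 = 01110100100110
R = 7462 + 7759 = 15221; wraps to -1163 = 11101101110101
R = -1163 − 7833 = -8996; wraps to 7388 = 01110011011100
R = NOT 01110011011100 = 10001100100011 = -7389

-7389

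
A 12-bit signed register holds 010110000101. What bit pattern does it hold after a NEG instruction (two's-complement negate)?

101001111011

Invert: 101001111010. Add 1: 101001111011.
Check: 010110000101 = 1413, 101001111011 = -1413.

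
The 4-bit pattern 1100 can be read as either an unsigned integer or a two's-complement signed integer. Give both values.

unsigned = 12, signed = -4

Unsigned: 1100 = 12.
Signed: MSB=1 → 12 − 16 = -4.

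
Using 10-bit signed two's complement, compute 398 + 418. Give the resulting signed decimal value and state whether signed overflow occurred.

-208; overflow

398 → 0110001110
418 → 0110100010
  0110001110
+ 0110100010
= 1100110000
Result 1100110000: MSB = 1 → 816 − 1024 = -208.
Both addends are non-negative but the stored result is negative: signed overflow. The true value 398 + 418 = 816 lies outside [-512, 511].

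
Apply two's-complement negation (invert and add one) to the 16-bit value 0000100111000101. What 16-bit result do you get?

1111011000111011

Invert: 1111011000111010. Add 1: 1111011000111011.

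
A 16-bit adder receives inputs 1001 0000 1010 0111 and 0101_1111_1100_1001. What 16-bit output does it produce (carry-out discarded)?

  1001000010100111
+ 0101111111001001
= 1111000001110000

1111000001110000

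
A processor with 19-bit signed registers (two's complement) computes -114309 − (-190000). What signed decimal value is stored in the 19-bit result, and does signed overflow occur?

75691; no overflow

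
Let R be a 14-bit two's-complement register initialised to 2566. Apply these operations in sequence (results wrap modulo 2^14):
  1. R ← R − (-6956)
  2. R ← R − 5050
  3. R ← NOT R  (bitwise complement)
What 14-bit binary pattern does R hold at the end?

Start: R = 2566 = 00101000000110.
R = 2566 − (-6956) = 9522; wraps to -6862 = 10010100110010
R = -6862 − 5050 = -11912; wraps to 4472 = 01000101111000
R = NOT 01000101111000 = 10111010000111 = -4473

10111010000111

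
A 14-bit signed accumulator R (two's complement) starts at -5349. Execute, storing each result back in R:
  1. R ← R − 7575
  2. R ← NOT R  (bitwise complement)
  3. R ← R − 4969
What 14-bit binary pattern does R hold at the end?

01111100010010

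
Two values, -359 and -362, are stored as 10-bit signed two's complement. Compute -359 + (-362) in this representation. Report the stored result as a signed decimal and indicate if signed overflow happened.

303; overflow

-359 → 1010011001
-362 → 1010010110
  1010011001
+ 1010010110
= 0100101111  (discard carry-out 1)
Result 0100101111: MSB = 0 → value 303.
Both addends are negative but the stored result is non-negative: signed overflow. The true value -359 + (-362) = -721 lies outside [-512, 511].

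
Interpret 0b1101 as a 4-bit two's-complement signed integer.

-3

MSB is 1, so the value is negative.
Unsigned reading: 13. Subtract 2^4 = 16: 13 − 16 = -3.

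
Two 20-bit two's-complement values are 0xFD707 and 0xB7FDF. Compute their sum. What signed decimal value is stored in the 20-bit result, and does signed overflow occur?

0xFD707 = 11111101011100000111 = -10489 (signed)
0xB7FDF = 10110111111111011111 = -294945 (signed)
  11111101011100000111
+ 10110111111111011111
= 10110101011011100110  (discard carry-out 1)
Result 10110101011011100110: MSB = 1 → 743142 − 1048576 = -305434.
Both addends are negative and so is the stored result: no signed overflow.

-305434; no overflow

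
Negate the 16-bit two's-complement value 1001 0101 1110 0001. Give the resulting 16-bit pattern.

Invert: 0110101000011110. Add 1: 0110101000011111.

0110101000011111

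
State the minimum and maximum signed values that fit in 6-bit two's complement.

Minimum: −2^5 = -32.
Maximum: 2^5 − 1 = 31.

min = -32, max = 31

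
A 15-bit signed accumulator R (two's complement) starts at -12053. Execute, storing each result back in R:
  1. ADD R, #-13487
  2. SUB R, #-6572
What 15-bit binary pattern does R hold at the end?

011010111101000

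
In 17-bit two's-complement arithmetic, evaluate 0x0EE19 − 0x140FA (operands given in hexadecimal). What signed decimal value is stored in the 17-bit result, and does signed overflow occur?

-21217; overflow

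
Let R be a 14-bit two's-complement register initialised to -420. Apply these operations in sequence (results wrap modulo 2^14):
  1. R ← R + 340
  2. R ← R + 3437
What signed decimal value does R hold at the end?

3357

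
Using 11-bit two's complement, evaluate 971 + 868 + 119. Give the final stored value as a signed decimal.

971 + 868 = 1839 → wraps to -209 (11100101111)
-209 + 119 = -90 (11110100110)

-90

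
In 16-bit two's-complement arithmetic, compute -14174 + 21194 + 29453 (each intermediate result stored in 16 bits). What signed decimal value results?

-14174 + 21194 = 7020 (0001101101101100)
7020 + 29453 = 36473 → wraps to -29063 (1000111001111001)

-29063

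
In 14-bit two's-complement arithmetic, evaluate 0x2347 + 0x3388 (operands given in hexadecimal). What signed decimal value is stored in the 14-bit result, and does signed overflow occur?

5839; overflow

0x2347 = 10001101000111 = -7353 (signed)
0x3388 = 11001110001000 = -3192 (signed)
  10001101000111
+ 11001110001000
= 01011011001111  (discard carry-out 1)
Result 01011011001111: MSB = 0 → value 5839.
Both addends are negative but the stored result is non-negative: signed overflow. The true value -7353 + (-3192) = -10545 lies outside [-8192, 8191].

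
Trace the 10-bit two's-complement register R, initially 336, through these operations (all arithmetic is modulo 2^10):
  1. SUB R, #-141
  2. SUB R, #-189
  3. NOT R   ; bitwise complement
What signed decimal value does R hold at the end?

Start: R = 336 = 0101010000.
R = 336 − (-141) = 477 = 0111011101
R = 477 − (-189) = 666; wraps to -358 = 1010011010
R = NOT 1010011010 = 0101100101 = 357

357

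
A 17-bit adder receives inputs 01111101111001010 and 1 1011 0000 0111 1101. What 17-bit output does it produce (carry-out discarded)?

01010110001000111

  01111101111001010
+ 11011000001111101
= 01010110001000111  (discard carry-out 1)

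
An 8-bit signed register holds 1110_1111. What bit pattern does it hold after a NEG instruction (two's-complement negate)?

00010001

Invert: 00010000. Add 1: 00010001.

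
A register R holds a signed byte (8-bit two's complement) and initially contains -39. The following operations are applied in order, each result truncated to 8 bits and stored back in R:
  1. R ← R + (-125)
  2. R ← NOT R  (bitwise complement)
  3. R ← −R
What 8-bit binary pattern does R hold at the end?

Start: R = -39 = 11011001.
R = -39 + (-125) = -164; wraps to 92 = 01011100
R = NOT 01011100 = 10100011 = -93
R = −(-93) = 93 = 01011101

01011101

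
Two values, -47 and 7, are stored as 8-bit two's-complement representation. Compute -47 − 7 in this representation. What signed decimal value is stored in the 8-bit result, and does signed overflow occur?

-54; no overflow

-47 → 11010001
7 → 00000111
Subtract via negate-and-add: invert 00000111 + 1 = 11111001 (i.e. -7).
  11010001
+ 11111001
= 11001010  (discard carry-out 1)
Result 11001010: MSB = 1 → 202 − 256 = -54.
Both addends (after negating the subtrahend) are negative and so is the stored result: no signed overflow.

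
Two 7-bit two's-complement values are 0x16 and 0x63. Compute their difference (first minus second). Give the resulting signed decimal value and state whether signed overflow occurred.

51; no overflow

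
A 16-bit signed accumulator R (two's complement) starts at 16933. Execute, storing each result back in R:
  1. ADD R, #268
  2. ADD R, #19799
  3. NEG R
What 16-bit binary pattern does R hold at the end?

Start: R = 16933 = 0100001000100101.
R = 16933 + 268 = 17201 = 0100001100110001
R = 17201 + 19799 = 37000; wraps to -28536 = 1001000010001000
R = −(-28536) = 28536 = 0110111101111000

0110111101111000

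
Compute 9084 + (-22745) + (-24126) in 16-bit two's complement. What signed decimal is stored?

9084 + (-22745) = -13661 (1100101010100011)
-13661 + (-24126) = -37787 → wraps to 27749 (0110110001100101)

27749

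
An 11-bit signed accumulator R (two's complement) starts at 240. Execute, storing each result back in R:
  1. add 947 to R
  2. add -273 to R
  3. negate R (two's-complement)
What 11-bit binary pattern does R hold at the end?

10001101110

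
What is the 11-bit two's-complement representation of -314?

|-314| = 314 = 00100111010 in 11 bits.
Invert the bits: 11011000101. Add 1: 11011000110.
Check: 11011000110 reads as 1734 − 2048 = -314.

11011000110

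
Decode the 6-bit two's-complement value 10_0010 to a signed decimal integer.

MSB is 1, so the value is negative.
Invert: 011101. Add 1: 011110 = 30. So the value is −30.

-30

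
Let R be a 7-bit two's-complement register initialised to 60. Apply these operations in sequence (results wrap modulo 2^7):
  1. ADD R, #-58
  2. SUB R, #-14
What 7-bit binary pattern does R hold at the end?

0010000

Start: R = 60 = 0111100.
R = 60 + (-58) = 2 = 0000010
R = 2 − (-14) = 16 = 0010000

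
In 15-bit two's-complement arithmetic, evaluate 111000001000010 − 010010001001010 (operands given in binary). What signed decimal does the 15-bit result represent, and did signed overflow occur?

111000001000010 = -4030 (signed)
010010001001010 = 9290 (signed)
Subtract via negate-and-add: invert 010010001001010 + 1 = 101101110110110 (i.e. -9290).
  111000001000010
+ 101101110110110
= 100101111111000  (discard carry-out 1)
Result 100101111111000: MSB = 1 → 19448 − 32768 = -13320.
Both addends (after negating the subtrahend) are negative and so is the stored result: no signed overflow.

-13320; no overflow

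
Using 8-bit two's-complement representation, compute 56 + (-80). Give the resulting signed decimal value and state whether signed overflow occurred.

56 → 00111000
-80 → 10110000
  00111000
+ 10110000
= 11101000
Result 11101000: MSB = 1 → 232 − 256 = -24.
Addends have opposite signs, so signed overflow cannot occur.

-24; no overflow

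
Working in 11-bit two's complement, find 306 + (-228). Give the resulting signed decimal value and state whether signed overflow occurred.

78; no overflow

306 → 00100110010
-228 → 11100011100
  00100110010
+ 11100011100
= 00001001110  (discard carry-out 1)
Result 00001001110: MSB = 0 → value 78.
Addends have opposite signs, so signed overflow cannot occur.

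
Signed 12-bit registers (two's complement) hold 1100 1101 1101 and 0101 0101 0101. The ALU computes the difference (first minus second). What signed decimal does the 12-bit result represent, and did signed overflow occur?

1100 1101 1101 → 110011011101 = -803 (signed)
0101 0101 0101 → 010101010101 = 1365 (signed)
Subtract via negate-and-add: invert 010101010101 + 1 = 101010101011 (i.e. -1365).
  110011011101
+ 101010101011
= 011110001000  (discard carry-out 1)
Result 011110001000: MSB = 0 → value 1928.
Both addends (after negating the subtrahend) are negative but the stored result is non-negative: signed overflow. The true value -803 − 1365 = -2168 lies outside [-2048, 2047].

1928; overflow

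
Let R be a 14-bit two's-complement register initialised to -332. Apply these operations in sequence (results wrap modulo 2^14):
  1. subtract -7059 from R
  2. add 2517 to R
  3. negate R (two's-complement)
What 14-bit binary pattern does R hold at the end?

01101111100100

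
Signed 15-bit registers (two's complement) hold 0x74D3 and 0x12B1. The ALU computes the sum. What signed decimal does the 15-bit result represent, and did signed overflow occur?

1924; no overflow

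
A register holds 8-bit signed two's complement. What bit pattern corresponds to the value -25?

11100111

|-25| = 25 = 00011001 in 8 bits.
Invert the bits: 11100110. Add 1: 11100111.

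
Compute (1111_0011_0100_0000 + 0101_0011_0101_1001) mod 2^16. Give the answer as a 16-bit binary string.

  1111001101000000
+ 0101001101011001
= 0100011010011001  (discard carry-out 1)

0100011010011001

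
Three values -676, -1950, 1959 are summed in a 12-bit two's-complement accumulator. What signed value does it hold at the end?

-676 + (-1950) = -2626 → wraps to 1470 (010110111110)
1470 + 1959 = 3429 → wraps to -667 (110101100101)

-667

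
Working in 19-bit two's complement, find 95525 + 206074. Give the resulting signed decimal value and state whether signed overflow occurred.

-222689; overflow

95525 → 0010111010100100101
206074 → 0110010010011111010
  0010111010100100101
+ 0110010010011111010
= 1001001101000011111
Result 1001001101000011111: MSB = 1 → 301599 − 524288 = -222689.
Both addends are non-negative but the stored result is negative: signed overflow. The true value 95525 + 206074 = 301599 lies outside [-262144, 262143].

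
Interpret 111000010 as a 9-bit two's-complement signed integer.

-62

MSB is 1, so the value is negative.
Invert: 000111101. Add 1: 000111110 = 62. So the value is −62.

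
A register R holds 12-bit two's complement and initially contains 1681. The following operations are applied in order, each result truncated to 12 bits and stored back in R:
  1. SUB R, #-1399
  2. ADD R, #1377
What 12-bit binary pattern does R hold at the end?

000101101001

Start: R = 1681 = 011010010001.
R = 1681 − (-1399) = 3080; wraps to -1016 = 110000001000
R = -1016 + 1377 = 361 = 000101101001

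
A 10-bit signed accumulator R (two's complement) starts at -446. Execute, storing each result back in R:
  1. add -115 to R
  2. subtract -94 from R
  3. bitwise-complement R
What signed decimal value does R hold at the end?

466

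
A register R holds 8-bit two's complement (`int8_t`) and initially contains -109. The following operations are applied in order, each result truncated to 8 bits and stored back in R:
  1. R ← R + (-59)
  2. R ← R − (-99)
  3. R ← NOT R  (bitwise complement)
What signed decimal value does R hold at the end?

68

Start: R = -109 = 10010011.
R = -109 + (-59) = -168; wraps to 88 = 01011000
R = 88 − (-99) = 187; wraps to -69 = 10111011
R = NOT 10111011 = 01000100 = 68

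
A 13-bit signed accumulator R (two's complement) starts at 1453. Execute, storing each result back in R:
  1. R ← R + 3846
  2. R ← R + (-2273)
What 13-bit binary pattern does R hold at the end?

0101111010010

Start: R = 1453 = 0010110101101.
R = 1453 + 3846 = 5299; wraps to -2893 = 1010010110011
R = -2893 + (-2273) = -5166; wraps to 3026 = 0101111010010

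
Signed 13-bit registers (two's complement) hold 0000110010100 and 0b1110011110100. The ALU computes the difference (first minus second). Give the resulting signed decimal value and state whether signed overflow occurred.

0000110010100 = 404 (signed)
0b1110011110100 → 1110011110100 = -780 (signed)
Subtract via negate-and-add: invert 1110011110100 + 1 = 0001100001100 (i.e. 780).
  0000110010100
+ 0001100001100
= 0010010100000
Result 0010010100000: MSB = 0 → value 1184.
Both addends (after negating the subtrahend) are non-negative and so is the stored result: no signed overflow.

1184; no overflow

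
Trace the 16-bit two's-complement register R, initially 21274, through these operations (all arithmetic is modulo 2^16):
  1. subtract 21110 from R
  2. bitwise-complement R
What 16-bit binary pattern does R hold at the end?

1111111101011011

Start: R = 21274 = 0101001100011010.
R = 21274 − 21110 = 164 = 0000000010100100
R = NOT 0000000010100100 = 1111111101011011 = -165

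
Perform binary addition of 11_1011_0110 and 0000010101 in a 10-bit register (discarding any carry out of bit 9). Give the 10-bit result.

  1110110110
+ 0000010101
= 1111001011

1111001011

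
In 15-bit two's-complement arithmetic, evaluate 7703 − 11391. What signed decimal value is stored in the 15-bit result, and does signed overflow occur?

7703 → 001111000010111
11391 → 010110001111111
Subtract via negate-and-add: invert 010110001111111 + 1 = 101001110000001 (i.e. -11391).
  001111000010111
+ 101001110000001
= 111000110011000
Result 111000110011000: MSB = 1 → 29080 − 32768 = -3688.
Addends (after negating the subtrahend) have opposite signs, so signed overflow cannot occur.

-3688; no overflow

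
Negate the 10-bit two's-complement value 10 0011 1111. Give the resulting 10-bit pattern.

Invert: 0111000000. Add 1: 0111000001.

0111000001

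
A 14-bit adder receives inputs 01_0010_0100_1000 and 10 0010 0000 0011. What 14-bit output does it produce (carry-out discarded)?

11010001001011

  01001001001000
+ 10001000000011
= 11010001001011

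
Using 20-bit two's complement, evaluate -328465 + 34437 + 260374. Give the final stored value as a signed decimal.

-328465 + 34437 = -294028 (10111000001101110100)
-294028 + 260374 = -33654 (11110111110010001010)

-33654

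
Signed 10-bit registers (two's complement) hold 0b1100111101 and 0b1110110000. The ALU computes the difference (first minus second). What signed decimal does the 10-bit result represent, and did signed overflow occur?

0b1100111101 → 1100111101 = -195 (signed)
0b1110110000 → 1110110000 = -80 (signed)
Subtract via negate-and-add: invert 1110110000 + 1 = 0001010000 (i.e. 80).
  1100111101
+ 0001010000
= 1110001101
Result 1110001101: MSB = 1 → 909 − 1024 = -115.
Addends (after negating the subtrahend) have opposite signs, so signed overflow cannot occur.

-115; no overflow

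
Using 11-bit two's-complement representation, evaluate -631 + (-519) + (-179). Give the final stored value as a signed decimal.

-631 + (-519) = -1150 → wraps to 898 (01110000010)
898 + (-179) = 719 (01011001111)

719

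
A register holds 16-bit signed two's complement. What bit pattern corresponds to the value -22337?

1010100010111111

|-22337| = 22337 = 0101011101000001 in 16 bits.
Invert the bits: 1010100010111110. Add 1: 1010100010111111.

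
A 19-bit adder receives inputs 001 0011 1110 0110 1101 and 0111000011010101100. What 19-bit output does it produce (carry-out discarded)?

1001100010100011001

  0010011111001101101
+ 0111000011010101100
= 1001100010100011001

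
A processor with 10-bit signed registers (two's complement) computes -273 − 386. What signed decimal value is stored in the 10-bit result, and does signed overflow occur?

365; overflow

-273 → 1011101111
386 → 0110000010
Subtract via negate-and-add: invert 0110000010 + 1 = 1001111110 (i.e. -386).
  1011101111
+ 1001111110
= 0101101101  (discard carry-out 1)
Result 0101101101: MSB = 0 → value 365.
Both addends (after negating the subtrahend) are negative but the stored result is non-negative: signed overflow. The true value -273 − 386 = -659 lies outside [-512, 511].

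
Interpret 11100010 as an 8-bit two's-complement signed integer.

-30

MSB is 1, so the value is negative.
Invert: 00011101. Add 1: 00011110 = 30. So the value is −30.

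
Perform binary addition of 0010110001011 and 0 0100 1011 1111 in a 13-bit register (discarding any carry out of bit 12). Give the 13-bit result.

  0010110001011
+ 0010010111111
= 0101001001010

0101001001010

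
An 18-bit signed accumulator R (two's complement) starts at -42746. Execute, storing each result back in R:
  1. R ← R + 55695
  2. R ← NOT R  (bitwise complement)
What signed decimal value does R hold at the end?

-12950

Start: R = -42746 = 110101100100000110.
R = -42746 + 55695 = 12949 = 000011001010010101
R = NOT 000011001010010101 = 111100110101101010 = -12950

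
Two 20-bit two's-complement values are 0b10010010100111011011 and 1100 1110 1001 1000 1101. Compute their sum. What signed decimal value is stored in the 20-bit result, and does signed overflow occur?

398184; overflow

0b10010010100111011011 → 10010010100111011011 = -448037 (signed)
1100 1110 1001 1000 1101 → 11001110100110001101 = -202355 (signed)
  10010010100111011011
+ 11001110100110001101
= 01100001001101101000  (discard carry-out 1)
Result 01100001001101101000: MSB = 0 → value 398184.
Both addends are negative but the stored result is non-negative: signed overflow. The true value -448037 + (-202355) = -650392 lies outside [-524288, 524287].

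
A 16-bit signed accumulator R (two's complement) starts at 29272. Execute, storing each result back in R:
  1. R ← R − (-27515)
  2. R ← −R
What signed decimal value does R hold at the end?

8749

Start: R = 29272 = 0111001001011000.
R = 29272 − (-27515) = 56787; wraps to -8749 = 1101110111010011
R = −(-8749) = 8749 = 0010001000101101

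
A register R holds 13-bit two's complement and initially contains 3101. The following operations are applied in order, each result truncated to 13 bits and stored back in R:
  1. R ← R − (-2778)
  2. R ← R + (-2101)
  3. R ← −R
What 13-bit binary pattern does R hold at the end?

1000100111110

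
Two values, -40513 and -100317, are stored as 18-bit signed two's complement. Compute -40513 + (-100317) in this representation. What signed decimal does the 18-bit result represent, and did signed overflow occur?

-40513 → 110110000110111111
-100317 → 100111100000100011
  110110000110111111
+ 100111100000100011
= 011101100111100010  (discard carry-out 1)
Result 011101100111100010: MSB = 0 → value 121314.
Both addends are negative but the stored result is non-negative: signed overflow. The true value -40513 + (-100317) = -140830 lies outside [-131072, 131071].

121314; overflow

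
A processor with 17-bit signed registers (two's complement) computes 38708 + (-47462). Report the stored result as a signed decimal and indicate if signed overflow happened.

-8754; no overflow

38708 → 01001011100110100
-47462 → 10100011010011010
  01001011100110100
+ 10100011010011010
= 11101110111001110
Result 11101110111001110: MSB = 1 → 122318 − 131072 = -8754.
Addends have opposite signs, so signed overflow cannot occur.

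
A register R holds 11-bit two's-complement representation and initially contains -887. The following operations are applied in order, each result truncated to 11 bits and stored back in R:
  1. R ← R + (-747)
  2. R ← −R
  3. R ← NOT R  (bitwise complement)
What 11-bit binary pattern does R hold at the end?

Start: R = -887 = 10010001001.
R = -887 + (-747) = -1634; wraps to 414 = 00110011110
R = −(414) = -414 = 11001100010
R = NOT 11001100010 = 00110011101 = 413

00110011101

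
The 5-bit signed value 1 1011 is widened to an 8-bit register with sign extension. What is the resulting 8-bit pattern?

MSB of 11011 is 1; replicate it into the new high bits.
111|11011 → 11111011 (still -5).

11111011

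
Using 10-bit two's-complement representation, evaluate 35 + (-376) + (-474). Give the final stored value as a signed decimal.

35 + (-376) = -341 (1010101011)
-341 + (-474) = -815 → wraps to 209 (0011010001)

209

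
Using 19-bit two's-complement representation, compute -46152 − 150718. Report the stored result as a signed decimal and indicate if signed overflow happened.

-196870; no overflow

-46152 → 1110100101110111000
150718 → 0100100110010111110
Subtract via negate-and-add: invert 0100100110010111110 + 1 = 1011011001101000010 (i.e. -150718).
  1110100101110111000
+ 1011011001101000010
= 1001111111011111010  (discard carry-out 1)
Result 1001111111011111010: MSB = 1 → 327418 − 524288 = -196870.
Both addends (after negating the subtrahend) are negative and so is the stored result: no signed overflow.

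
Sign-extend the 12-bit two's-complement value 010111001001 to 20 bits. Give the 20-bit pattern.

MSB of 010111001001 is 0; replicate it into the new high bits.
00000000|010111001001 → 00000000010111001001 (still 1481).

00000000010111001001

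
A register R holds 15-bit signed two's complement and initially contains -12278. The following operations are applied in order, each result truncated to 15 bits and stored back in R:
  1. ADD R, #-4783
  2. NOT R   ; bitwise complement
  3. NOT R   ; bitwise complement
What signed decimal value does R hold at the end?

Start: R = -12278 = 101000000001010.
R = -12278 + (-4783) = -17061; wraps to 15707 = 011110101011011
R = NOT 011110101011011 = 100001010100100 = -15708
R = NOT 100001010100100 = 011110101011011 = 15707

15707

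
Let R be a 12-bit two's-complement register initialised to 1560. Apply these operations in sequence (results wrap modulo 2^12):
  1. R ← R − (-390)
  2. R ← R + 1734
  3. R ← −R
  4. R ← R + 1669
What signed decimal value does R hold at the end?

-2015

Start: R = 1560 = 011000011000.
R = 1560 − (-390) = 1950 = 011110011110
R = 1950 + 1734 = 3684; wraps to -412 = 111001100100
R = −(-412) = 412 = 000110011100
R = 412 + 1669 = 2081; wraps to -2015 = 100000100001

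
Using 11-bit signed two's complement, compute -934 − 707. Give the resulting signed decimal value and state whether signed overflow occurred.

-934 → 10001011010
707 → 01011000011
Subtract via negate-and-add: invert 01011000011 + 1 = 10100111101 (i.e. -707).
  10001011010
+ 10100111101
= 00110010111  (discard carry-out 1)
Result 00110010111: MSB = 0 → value 407.
Both addends (after negating the subtrahend) are negative but the stored result is non-negative: signed overflow. The true value -934 − 707 = -1641 lies outside [-1024, 1023].

407; overflow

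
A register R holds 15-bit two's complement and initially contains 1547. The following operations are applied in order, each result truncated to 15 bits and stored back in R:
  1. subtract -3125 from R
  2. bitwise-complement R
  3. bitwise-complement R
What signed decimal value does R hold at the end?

Start: R = 1547 = 000011000001011.
R = 1547 − (-3125) = 4672 = 001001001000000
R = NOT 001001001000000 = 110110110111111 = -4673
R = NOT 110110110111111 = 001001001000000 = 4672

4672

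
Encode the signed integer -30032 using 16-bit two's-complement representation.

|-30032| = 30032 = 0111010101010000 in 16 bits.
Invert the bits: 1000101010101111. Add 1: 1000101010110000.

1000101010110000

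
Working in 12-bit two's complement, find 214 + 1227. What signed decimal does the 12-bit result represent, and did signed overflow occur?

214 → 000011010110
1227 → 010011001011
  000011010110
+ 010011001011
= 010110100001
Result 010110100001: MSB = 0 → value 1441.
Both addends are non-negative and so is the stored result: no signed overflow.

1441; no overflow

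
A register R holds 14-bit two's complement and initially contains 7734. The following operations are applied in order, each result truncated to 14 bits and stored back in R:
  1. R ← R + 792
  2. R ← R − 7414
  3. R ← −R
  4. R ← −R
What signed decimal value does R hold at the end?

Start: R = 7734 = 01111000110110.
R = 7734 + 792 = 8526; wraps to -7858 = 10000101001110
R = -7858 − 7414 = -15272; wraps to 1112 = 00010001011000
R = −(1112) = -1112 = 11101110101000
R = −(-1112) = 1112 = 00010001011000

1112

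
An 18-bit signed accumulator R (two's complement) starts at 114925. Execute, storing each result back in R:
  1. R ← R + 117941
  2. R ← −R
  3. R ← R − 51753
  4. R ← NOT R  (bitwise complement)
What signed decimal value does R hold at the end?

22474

Start: R = 114925 = 011100000011101101.
R = 114925 + 117941 = 232866; wraps to -29278 = 111000110110100010
R = −(-29278) = 29278 = 000111001001011110
R = 29278 − 51753 = -22475 = 111010100000110101
R = NOT 111010100000110101 = 000101011111001010 = 22474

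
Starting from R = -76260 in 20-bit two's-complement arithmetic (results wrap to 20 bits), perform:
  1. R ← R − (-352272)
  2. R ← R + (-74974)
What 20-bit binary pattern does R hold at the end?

Start: R = -76260 = 11101101011000011100.
R = -76260 − (-352272) = 276012 = 01000011011000101100
R = 276012 + (-74974) = 201038 = 00110001000101001110

00110001000101001110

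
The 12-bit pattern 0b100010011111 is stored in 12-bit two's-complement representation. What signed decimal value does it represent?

MSB is 1, so the value is negative.
Unsigned reading: 2207. Subtract 2^12 = 4096: 2207 − 4096 = -1889.

-1889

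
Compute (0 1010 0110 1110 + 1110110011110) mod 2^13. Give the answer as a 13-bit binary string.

0100000001100

  0101001101110
+ 1110110011110
= 0100000001100  (discard carry-out 1)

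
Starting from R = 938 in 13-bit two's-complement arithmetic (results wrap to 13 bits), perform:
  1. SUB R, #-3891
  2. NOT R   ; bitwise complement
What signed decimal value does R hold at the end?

3362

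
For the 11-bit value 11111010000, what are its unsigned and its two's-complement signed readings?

Unsigned: 11111010000 = 2000.
Signed: MSB=1 → 2000 − 2048 = -48.

unsigned = 2000, signed = -48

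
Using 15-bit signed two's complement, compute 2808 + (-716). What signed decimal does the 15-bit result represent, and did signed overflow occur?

2092; no overflow

2808 → 000101011111000
-716 → 111110100110100
  000101011111000
+ 111110100110100
= 000100000101100  (discard carry-out 1)
Result 000100000101100: MSB = 0 → value 2092.
Addends have opposite signs, so signed overflow cannot occur.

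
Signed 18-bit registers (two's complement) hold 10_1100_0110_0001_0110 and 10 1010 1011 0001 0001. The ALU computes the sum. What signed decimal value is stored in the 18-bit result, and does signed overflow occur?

94503; overflow

10_1100_0110_0001_0110 → 101100011000010110 = -80362 (signed)
10 1010 1011 0001 0001 → 101010101100010001 = -87279 (signed)
  101100011000010110
+ 101010101100010001
= 010111000100100111  (discard carry-out 1)
Result 010111000100100111: MSB = 0 → value 94503.
Both addends are negative but the stored result is non-negative: signed overflow. The true value -80362 + (-87279) = -167641 lies outside [-131072, 131071].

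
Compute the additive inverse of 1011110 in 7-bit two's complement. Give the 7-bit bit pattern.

Invert: 0100001. Add 1: 0100010.
Check: 1011110 = -34, 0100010 = 34.

0100010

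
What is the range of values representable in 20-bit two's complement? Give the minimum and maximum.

Minimum: −2^19 = -524288.
Maximum: 2^19 − 1 = 524287.

min = -524288, max = 524287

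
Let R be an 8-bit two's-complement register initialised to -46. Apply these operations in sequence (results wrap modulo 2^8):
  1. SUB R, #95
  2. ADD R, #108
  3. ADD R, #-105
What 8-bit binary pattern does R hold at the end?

Start: R = -46 = 11010010.
R = -46 − 95 = -141; wraps to 115 = 01110011
R = 115 + 108 = 223; wraps to -33 = 11011111
R = -33 + (-105) = -138; wraps to 118 = 01110110

01110110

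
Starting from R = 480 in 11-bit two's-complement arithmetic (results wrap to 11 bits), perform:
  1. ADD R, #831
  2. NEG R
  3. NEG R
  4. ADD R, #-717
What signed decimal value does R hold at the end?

594

Start: R = 480 = 00111100000.
R = 480 + 831 = 1311; wraps to -737 = 10100011111
R = −(-737) = 737 = 01011100001
R = −(737) = -737 = 10100011111
R = -737 + (-717) = -1454; wraps to 594 = 01001010010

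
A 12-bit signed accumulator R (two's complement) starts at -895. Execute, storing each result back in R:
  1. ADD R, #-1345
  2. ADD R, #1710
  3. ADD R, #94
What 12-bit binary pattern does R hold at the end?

111001001100

Start: R = -895 = 110010000001.
R = -895 + (-1345) = -2240; wraps to 1856 = 011101000000
R = 1856 + 1710 = 3566; wraps to -530 = 110111101110
R = -530 + 94 = -436 = 111001001100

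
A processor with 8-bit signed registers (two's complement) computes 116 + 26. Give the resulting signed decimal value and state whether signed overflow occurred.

-114; overflow

116 → 01110100
26 → 00011010
  01110100
+ 00011010
= 10001110
Result 10001110: MSB = 1 → 142 − 256 = -114.
Both addends are non-negative but the stored result is negative: signed overflow. The true value 116 + 26 = 142 lies outside [-128, 127].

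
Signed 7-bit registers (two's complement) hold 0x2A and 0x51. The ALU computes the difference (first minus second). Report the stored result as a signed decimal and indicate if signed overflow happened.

-39; overflow

0x2A = 0101010 = 42 (signed)
0x51 = 1010001 = -47 (signed)
Subtract via negate-and-add: invert 1010001 + 1 = 0101111 (i.e. 47).
  0101010
+ 0101111
= 1011001
Result 1011001: MSB = 1 → 89 − 128 = -39.
Both addends (after negating the subtrahend) are non-negative but the stored result is negative: signed overflow. The true value 42 − (-47) = 89 lies outside [-64, 63].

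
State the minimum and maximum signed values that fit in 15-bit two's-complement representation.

min = -16384, max = 16383

Minimum: −2^14 = -16384.
Maximum: 2^14 − 1 = 16383.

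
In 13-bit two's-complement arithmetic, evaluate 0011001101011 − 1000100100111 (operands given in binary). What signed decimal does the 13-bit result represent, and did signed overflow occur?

0011001101011 = 1643 (signed)
1000100100111 = -3801 (signed)
Subtract via negate-and-add: invert 1000100100111 + 1 = 0111011011001 (i.e. 3801).
  0011001101011
+ 0111011011001
= 1010101000100
Result 1010101000100: MSB = 1 → 5444 − 8192 = -2748.
Both addends (after negating the subtrahend) are non-negative but the stored result is negative: signed overflow. The true value 1643 − (-3801) = 5444 lies outside [-4096, 4095].

-2748; overflow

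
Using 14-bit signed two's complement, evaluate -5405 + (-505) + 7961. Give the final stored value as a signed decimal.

2051

-5405 + (-505) = -5910 (10100011101010)
-5910 + 7961 = 2051 (00100000000011)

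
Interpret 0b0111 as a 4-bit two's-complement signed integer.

7

MSB is 0, so the value is non-negative: 0111 = 7.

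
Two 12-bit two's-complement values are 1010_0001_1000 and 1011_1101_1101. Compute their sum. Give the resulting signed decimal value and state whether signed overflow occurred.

1525; overflow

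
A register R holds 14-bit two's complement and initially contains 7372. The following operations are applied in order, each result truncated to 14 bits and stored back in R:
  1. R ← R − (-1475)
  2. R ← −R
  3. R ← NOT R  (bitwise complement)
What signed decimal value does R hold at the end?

-7538

Start: R = 7372 = 01110011001100.
R = 7372 − (-1475) = 8847; wraps to -7537 = 10001010001111
R = −(-7537) = 7537 = 01110101110001
R = NOT 01110101110001 = 10001010001110 = -7538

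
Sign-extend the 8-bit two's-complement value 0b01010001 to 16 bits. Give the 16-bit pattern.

0000000001010001

MSB of 01010001 is 0; replicate it into the new high bits.
00000000|01010001 → 0000000001010001 (still 81).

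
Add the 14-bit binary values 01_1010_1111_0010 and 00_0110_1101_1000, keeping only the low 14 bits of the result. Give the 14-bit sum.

10000111001010

  01101011110010
+ 00011011011000
= 10000111001010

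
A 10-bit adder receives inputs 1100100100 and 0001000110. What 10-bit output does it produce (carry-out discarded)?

1101101010

  1100100100
+ 0001000110
= 1101101010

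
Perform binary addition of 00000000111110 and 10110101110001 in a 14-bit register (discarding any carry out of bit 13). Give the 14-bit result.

  00000000111110
+ 10110101110001
= 10110110101111

10110110101111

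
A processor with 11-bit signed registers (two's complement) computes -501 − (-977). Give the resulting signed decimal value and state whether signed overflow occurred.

-501 → 11000001011
-977 → 10000101111
Subtract via negate-and-add: invert 10000101111 + 1 = 01111010001 (i.e. 977).
  11000001011
+ 01111010001
= 00111011100  (discard carry-out 1)
Result 00111011100: MSB = 0 → value 476.
Addends (after negating the subtrahend) have opposite signs, so signed overflow cannot occur.

476; no overflow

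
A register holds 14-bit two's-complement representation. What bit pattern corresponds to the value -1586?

11100111001110

|-1586| = 1586 = 00011000110010 in 14 bits.
Invert the bits: 11100111001101. Add 1: 11100111001110.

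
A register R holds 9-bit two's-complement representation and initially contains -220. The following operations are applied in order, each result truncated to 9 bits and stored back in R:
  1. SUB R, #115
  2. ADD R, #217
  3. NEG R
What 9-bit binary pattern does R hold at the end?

Start: R = -220 = 100100100.
R = -220 − 115 = -335; wraps to 177 = 010110001
R = 177 + 217 = 394; wraps to -118 = 110001010
R = −(-118) = 118 = 001110110

001110110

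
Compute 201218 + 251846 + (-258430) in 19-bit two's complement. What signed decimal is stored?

194634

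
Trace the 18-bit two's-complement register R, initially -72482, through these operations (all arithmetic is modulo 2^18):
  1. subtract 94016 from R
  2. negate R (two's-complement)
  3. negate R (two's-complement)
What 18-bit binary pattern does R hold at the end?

010111010110011110

Start: R = -72482 = 101110010011011110.
R = -72482 − 94016 = -166498; wraps to 95646 = 010111010110011110
R = −(95646) = -95646 = 101000101001100010
R = −(-95646) = 95646 = 010111010110011110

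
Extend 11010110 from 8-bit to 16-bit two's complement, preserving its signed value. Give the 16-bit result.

1111111111010110

MSB of 11010110 is 1; replicate it into the new high bits.
11111111|11010110 → 1111111111010110 (still -42).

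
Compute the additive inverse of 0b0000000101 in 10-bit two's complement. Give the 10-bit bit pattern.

1111111011

Invert: 1111111010. Add 1: 1111111011.
Check: 0000000101 = 5, 1111111011 = -5.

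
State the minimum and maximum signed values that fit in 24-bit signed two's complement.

min = -8388608, max = 8388607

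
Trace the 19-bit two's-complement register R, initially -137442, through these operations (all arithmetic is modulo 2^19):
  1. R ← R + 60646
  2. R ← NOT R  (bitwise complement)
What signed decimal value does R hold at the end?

76795

Start: R = -137442 = 1011110011100011110.
R = -137442 + 60646 = -76796 = 1101101010000000100
R = NOT 1101101010000000100 = 0010010101111111011 = 76795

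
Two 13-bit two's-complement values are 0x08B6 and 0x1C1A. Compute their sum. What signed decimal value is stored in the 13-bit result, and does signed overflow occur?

1232; no overflow

0x08B6 = 0100010110110 = 2230 (signed)
0x1C1A = 1110000011010 = -998 (signed)
  0100010110110
+ 1110000011010
= 0010011010000  (discard carry-out 1)
Result 0010011010000: MSB = 0 → value 1232.
Addends have opposite signs, so signed overflow cannot occur.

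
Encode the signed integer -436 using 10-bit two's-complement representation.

|-436| = 436 = 0110110100 in 10 bits.
Invert the bits: 1001001011. Add 1: 1001001100.

1001001100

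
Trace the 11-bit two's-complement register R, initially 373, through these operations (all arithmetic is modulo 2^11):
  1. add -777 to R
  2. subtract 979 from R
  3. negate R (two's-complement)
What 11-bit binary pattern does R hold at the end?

10101100111

Start: R = 373 = 00101110101.
R = 373 + (-777) = -404 = 11001101100
R = -404 − 979 = -1383; wraps to 665 = 01010011001
R = −(665) = -665 = 10101100111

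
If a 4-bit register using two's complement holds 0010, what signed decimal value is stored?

MSB is 0, so the value is non-negative: 0010 = 2.

2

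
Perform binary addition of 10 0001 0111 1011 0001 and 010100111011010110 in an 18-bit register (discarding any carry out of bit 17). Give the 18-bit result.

110110011010000111

  100001011110110001
+ 010100111011010110
= 110110011010000111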